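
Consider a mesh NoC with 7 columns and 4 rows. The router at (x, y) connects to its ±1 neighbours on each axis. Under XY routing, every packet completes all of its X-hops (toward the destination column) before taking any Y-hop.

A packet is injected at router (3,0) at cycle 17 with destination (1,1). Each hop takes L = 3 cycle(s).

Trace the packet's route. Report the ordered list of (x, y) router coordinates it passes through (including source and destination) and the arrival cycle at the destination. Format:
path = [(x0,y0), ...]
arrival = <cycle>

path = [(3,0), (2,0), (1,0), (1,1)]
arrival = 26

#0 — 3,0 | c17
#1 — 2,0 | c20 | W
#2 — 1,0 | c23 | W
#3 — 1,1 | c26 | N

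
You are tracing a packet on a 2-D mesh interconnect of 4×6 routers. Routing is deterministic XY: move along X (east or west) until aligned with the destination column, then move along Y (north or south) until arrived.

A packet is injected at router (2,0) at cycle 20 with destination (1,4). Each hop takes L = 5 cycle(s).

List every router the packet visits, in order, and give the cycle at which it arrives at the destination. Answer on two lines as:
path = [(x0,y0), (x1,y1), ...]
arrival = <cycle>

  0. router=(2,0) cycle=20 (inject)
  1. router=(1,0) cycle=25 dir=W
  2. router=(1,1) cycle=30 dir=N
  3. router=(1,2) cycle=35 dir=N
  4. router=(1,3) cycle=40 dir=N
  5. router=(1,4) cycle=45 dir=N

path = [(2,0), (1,0), (1,1), (1,2), (1,3), (1,4)]
arrival = 45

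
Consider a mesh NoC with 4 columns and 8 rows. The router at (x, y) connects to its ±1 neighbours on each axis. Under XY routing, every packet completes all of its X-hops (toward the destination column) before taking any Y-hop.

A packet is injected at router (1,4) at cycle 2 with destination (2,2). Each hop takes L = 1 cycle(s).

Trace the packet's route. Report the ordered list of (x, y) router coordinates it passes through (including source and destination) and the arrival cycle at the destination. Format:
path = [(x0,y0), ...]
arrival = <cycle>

path = [(1,4), (2,4), (2,3), (2,2)]
arrival = 5

hop 0: (1,4) @ cyc 2
hop 1: (2,4) @ cyc 3  [E]
hop 2: (2,3) @ cyc 4  [S]
hop 3: (2,2) @ cyc 5  [S]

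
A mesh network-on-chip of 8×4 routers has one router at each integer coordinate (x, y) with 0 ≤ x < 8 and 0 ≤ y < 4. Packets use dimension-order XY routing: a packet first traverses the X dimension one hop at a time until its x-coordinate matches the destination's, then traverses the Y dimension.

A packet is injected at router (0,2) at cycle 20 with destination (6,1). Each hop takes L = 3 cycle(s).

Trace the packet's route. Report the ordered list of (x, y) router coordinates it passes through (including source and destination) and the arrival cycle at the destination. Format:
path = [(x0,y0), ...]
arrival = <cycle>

path = [(0,2), (1,2), (2,2), (3,2), (4,2), (5,2), (6,2), (6,1)]
arrival = 41

  0. router=(0,2) cycle=20 (inject)
  1. router=(1,2) cycle=23 dir=E
  2. router=(2,2) cycle=26 dir=E
  3. router=(3,2) cycle=29 dir=E
  4. router=(4,2) cycle=32 dir=E
  5. router=(5,2) cycle=35 dir=E
  6. router=(6,2) cycle=38 dir=E
  7. router=(6,1) cycle=41 dir=S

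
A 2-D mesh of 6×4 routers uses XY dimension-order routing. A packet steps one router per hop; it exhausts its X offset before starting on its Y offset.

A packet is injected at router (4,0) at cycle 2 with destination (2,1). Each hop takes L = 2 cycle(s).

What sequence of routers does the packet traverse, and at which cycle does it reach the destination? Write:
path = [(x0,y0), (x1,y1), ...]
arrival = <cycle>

hop 0: (4,0) @ cyc 2
hop 1: (3,0) @ cyc 4  [W]
hop 2: (2,0) @ cyc 6  [W]
hop 3: (2,1) @ cyc 8  [N]

path = [(4,0), (3,0), (2,0), (2,1)]
arrival = 8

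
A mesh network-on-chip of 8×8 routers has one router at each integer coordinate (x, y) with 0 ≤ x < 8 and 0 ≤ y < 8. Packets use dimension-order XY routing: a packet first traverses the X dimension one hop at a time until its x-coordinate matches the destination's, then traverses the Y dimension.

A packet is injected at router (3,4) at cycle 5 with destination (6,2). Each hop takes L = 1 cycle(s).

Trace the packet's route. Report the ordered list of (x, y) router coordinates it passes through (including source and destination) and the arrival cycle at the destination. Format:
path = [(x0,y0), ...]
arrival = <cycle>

  0. router=(3,4) cycle=5 (inject)
  1. router=(4,4) cycle=6 dir=E
  2. router=(5,4) cycle=7 dir=E
  3. router=(6,4) cycle=8 dir=E
  4. router=(6,3) cycle=9 dir=S
  5. router=(6,2) cycle=10 dir=S

path = [(3,4), (4,4), (5,4), (6,4), (6,3), (6,2)]
arrival = 10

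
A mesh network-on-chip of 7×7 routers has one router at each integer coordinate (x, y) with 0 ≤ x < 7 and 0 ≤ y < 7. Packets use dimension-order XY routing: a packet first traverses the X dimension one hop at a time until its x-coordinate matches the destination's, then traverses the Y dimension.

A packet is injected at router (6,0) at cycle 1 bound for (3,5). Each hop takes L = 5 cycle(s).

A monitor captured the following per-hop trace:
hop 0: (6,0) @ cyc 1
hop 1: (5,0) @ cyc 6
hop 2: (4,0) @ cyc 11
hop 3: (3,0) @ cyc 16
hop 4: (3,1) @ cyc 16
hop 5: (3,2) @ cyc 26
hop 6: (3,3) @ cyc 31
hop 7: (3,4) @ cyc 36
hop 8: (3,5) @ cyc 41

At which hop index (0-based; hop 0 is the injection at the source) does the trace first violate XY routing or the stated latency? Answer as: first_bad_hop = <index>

first_bad_hop = 4

[1] (-1,+0) / 5c ⇒ ok
[2] (-1,+0) / 5c ⇒ ok
[3] (-1,+0) / 5c ⇒ ok
[4] (+0,+1) / 0c ⇒ BAD: Δcyc=0≠L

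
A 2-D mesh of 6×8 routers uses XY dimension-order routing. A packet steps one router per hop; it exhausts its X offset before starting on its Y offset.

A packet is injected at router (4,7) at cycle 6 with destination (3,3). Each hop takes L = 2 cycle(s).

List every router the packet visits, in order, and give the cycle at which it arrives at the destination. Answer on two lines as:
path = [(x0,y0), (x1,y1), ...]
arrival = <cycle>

[0] x=4 y=7 t=6
[1] x=3 y=7 t=8 →W
[2] x=3 y=6 t=10 →S
[3] x=3 y=5 t=12 →S
[4] x=3 y=4 t=14 →S
[5] x=3 y=3 t=16 →S

path = [(4,7), (3,7), (3,6), (3,5), (3,4), (3,3)]
arrival = 16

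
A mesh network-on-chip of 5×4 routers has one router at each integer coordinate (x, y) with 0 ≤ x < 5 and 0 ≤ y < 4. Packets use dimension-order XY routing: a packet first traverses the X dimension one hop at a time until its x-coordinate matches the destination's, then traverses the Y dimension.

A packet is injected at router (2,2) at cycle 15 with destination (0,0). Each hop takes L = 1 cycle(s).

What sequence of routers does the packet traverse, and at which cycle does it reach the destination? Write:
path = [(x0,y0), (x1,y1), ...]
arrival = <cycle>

t=15: at (2,2)
t=16: at (1,2) after W
t=17: at (0,2) after W
t=18: at (0,1) after S
t=19: at (0,0) after S

path = [(2,2), (1,2), (0,2), (0,1), (0,0)]
arrival = 19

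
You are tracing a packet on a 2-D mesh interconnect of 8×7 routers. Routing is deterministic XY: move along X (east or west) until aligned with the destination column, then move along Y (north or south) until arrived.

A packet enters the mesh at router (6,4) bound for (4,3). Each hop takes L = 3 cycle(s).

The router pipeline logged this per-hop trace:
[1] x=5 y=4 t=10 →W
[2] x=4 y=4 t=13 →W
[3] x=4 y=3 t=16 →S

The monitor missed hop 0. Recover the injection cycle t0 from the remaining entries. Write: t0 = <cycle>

t0 = 7

At hop 1 the cycle is 10; in general cyc_k = t0 + kL.
t0 = cyc[1] − L = 10 − 3 = 7.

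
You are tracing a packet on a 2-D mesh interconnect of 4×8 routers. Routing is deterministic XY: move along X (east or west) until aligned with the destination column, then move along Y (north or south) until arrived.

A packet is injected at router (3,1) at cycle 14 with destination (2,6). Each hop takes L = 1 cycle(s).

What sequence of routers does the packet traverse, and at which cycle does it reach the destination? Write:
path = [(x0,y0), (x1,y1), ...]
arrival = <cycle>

#0 — 3,1 | c14
#1 — 2,1 | c15 | W
#2 — 2,2 | c16 | N
#3 — 2,3 | c17 | N
#4 — 2,4 | c18 | N
#5 — 2,5 | c19 | N
#6 — 2,6 | c20 | N

path = [(3,1), (2,1), (2,2), (2,3), (2,4), (2,5), (2,6)]
arrival = 20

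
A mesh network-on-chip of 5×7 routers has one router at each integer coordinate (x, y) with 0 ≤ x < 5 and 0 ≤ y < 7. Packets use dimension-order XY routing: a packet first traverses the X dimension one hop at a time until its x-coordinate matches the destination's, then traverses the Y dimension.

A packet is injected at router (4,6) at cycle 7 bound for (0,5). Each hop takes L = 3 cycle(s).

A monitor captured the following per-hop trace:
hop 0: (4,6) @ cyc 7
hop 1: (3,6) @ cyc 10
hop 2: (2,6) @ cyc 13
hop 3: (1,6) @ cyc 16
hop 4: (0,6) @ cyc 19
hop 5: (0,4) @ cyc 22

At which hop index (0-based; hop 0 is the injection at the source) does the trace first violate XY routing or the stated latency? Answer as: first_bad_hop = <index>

first_bad_hop = 5

check 1→ d=(-1,0) cyc+3: ok
check 2→ d=(-1,0) cyc+3: ok
check 3→ d=(-1,0) cyc+3: ok
check 4→ d=(-1,0) cyc+3: ok
check 5→ d=(0,-2) cyc+3: BAD: non-unit step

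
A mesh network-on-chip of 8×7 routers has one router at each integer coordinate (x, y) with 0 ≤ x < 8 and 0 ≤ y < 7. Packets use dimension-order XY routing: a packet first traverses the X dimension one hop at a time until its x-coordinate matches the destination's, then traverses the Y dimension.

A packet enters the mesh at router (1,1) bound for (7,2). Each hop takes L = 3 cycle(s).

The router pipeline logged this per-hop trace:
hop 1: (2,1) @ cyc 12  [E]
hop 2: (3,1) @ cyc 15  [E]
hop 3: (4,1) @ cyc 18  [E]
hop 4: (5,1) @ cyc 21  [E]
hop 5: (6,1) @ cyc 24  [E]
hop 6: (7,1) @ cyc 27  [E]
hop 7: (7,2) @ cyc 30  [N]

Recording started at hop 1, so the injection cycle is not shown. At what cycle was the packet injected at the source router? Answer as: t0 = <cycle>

At hop 1 the cycle is 12; in general cyc_k = t0 + kL.
t0 = cyc[1] − L = 12 − 3 = 9.

t0 = 9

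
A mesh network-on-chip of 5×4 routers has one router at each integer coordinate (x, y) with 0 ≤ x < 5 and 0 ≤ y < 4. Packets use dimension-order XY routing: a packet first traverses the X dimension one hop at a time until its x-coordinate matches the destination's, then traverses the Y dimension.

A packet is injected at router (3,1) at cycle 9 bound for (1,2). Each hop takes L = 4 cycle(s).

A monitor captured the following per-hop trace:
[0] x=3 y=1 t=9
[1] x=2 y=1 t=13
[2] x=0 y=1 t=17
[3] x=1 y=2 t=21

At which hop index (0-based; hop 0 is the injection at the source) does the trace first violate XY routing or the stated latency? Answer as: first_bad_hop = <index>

first_bad_hop = 2

hop 1: step (-1,+0), +4 cyc — ok
hop 2: step (-2,+0), +4 cyc — BAD: non-unit step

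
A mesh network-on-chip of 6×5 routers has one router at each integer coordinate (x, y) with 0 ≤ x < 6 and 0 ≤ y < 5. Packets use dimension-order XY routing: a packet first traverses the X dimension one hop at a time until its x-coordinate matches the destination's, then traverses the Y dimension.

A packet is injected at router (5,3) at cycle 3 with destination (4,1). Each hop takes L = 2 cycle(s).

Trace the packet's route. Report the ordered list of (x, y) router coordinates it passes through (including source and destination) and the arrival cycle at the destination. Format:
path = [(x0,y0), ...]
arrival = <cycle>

src (5,3)  cyc=3
W→(4,3)  cyc=5
S→(4,2)  cyc=7
S→(4,1)  cyc=9

path = [(5,3), (4,3), (4,2), (4,1)]
arrival = 9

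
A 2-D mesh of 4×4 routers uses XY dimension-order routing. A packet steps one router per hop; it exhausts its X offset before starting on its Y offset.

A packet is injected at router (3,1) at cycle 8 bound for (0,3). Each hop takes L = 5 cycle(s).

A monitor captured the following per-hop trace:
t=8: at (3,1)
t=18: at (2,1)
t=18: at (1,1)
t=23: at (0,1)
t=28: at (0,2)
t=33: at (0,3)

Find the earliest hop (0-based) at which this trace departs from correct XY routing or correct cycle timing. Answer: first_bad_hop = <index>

first_bad_hop = 1

  1: Δx=-1 Δy=+0 Δt=10 [BAD: Δcyc=10≠L]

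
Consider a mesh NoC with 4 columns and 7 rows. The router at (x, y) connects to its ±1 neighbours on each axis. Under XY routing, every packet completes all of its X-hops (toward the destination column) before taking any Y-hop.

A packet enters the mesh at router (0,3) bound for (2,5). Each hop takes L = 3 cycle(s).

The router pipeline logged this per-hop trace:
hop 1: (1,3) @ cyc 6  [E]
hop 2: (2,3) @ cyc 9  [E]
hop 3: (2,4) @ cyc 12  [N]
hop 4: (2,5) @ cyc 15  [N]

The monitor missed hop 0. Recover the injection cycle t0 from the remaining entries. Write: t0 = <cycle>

The first recorded entry is hop 1 at cycle 6.
So t0 = 6 − 1·3 = 3.

t0 = 3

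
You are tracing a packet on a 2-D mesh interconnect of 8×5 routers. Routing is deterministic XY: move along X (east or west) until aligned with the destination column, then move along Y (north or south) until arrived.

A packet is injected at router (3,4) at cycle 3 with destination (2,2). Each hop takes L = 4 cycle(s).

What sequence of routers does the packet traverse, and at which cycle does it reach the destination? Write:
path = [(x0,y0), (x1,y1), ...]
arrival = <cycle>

  0. router=(3,4) cycle=3 (inject)
  1. router=(2,4) cycle=7 dir=W
  2. router=(2,3) cycle=11 dir=S
  3. router=(2,2) cycle=15 dir=S

path = [(3,4), (2,4), (2,3), (2,2)]
arrival = 15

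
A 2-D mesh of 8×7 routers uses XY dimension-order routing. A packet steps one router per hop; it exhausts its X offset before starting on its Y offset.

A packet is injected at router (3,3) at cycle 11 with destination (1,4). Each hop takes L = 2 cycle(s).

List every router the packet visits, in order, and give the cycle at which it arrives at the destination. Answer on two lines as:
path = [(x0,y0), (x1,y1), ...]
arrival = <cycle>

path = [(3,3), (2,3), (1,3), (1,4)]
arrival = 17

#0 — 3,3 | c11
#1 — 2,3 | c13 | W
#2 — 1,3 | c15 | W
#3 — 1,4 | c17 | N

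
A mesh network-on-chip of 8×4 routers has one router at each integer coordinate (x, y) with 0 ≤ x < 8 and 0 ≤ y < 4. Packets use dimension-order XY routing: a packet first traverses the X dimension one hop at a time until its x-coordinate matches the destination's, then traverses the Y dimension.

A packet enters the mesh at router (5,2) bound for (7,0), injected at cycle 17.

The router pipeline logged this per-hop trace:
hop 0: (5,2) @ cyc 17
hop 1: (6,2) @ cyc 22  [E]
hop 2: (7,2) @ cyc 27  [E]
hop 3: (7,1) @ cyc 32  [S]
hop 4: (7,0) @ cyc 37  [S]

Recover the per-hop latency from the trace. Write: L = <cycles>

L = 5

Between hops 0 and 1 the cycle counter advances 22 − 17 = 5.
One hop costs L cycles, so L = 5.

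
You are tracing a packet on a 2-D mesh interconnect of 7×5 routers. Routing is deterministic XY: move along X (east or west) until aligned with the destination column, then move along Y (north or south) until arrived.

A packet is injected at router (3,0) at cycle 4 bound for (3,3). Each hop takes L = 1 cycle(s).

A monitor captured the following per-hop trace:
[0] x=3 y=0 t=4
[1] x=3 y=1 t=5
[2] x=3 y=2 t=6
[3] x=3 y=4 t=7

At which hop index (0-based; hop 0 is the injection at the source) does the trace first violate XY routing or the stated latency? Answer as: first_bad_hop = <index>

  1: Δx=+0 Δy=+1 Δt=1 [ok]
  2: Δx=+0 Δy=+1 Δt=1 [ok]
  3: Δx=+0 Δy=+2 Δt=1 [BAD: non-unit step]

first_bad_hop = 3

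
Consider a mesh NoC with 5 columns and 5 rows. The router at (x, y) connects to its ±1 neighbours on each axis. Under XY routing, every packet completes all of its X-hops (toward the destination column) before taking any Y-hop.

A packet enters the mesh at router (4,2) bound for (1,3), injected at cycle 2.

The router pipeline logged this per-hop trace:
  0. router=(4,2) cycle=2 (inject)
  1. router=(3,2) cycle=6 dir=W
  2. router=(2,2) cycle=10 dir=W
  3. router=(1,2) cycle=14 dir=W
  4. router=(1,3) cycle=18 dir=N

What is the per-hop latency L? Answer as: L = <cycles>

L = 4

Between hops 0 and 1 the cycle counter advances 6 − 2 = 4.
Each hop adds L, hence L = 4.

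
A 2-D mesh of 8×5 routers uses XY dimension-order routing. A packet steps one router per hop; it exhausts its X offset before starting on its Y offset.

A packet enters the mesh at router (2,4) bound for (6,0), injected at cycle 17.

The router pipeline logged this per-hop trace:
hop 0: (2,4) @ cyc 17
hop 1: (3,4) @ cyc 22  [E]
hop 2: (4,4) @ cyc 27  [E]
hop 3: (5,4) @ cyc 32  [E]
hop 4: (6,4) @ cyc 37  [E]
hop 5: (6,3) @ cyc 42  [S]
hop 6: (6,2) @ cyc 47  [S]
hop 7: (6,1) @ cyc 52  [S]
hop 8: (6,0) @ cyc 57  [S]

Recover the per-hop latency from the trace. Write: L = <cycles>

Between hops 0 and 1 the cycle counter advances 22 − 17 = 5.
One hop costs L cycles, so L = 5.

L = 5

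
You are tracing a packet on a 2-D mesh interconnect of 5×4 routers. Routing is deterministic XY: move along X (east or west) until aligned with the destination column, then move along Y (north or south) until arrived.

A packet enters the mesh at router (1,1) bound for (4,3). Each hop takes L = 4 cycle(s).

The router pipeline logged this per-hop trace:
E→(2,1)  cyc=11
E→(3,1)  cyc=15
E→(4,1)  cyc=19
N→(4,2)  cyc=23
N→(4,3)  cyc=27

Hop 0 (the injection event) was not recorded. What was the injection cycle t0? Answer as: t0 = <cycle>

At hop 1 the cycle is 11; in general cyc_k = t0 + kL.
So t0 = 11 − 1·4 = 7.

t0 = 7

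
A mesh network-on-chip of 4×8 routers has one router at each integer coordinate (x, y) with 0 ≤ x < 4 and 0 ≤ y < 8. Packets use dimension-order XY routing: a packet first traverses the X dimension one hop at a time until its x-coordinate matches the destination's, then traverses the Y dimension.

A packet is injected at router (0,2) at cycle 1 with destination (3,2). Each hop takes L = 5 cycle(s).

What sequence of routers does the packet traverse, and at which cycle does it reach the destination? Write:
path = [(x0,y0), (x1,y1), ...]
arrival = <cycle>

#0 — 0,2 | c1
#1 — 1,2 | c6 | E
#2 — 2,2 | c11 | E
#3 — 3,2 | c16 | E

path = [(0,2), (1,2), (2,2), (3,2)]
arrival = 16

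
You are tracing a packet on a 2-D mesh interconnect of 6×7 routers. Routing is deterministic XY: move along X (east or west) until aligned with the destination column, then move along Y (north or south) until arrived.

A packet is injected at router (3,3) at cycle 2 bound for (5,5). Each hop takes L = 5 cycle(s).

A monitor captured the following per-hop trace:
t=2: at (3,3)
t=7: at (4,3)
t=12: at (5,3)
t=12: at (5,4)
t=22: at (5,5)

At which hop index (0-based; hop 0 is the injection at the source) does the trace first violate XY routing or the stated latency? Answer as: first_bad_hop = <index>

[1] (+1,+0) / 5c ⇒ ok
[2] (+1,+0) / 5c ⇒ ok
[3] (+0,+1) / 0c ⇒ BAD: Δcyc=0≠L

first_bad_hop = 3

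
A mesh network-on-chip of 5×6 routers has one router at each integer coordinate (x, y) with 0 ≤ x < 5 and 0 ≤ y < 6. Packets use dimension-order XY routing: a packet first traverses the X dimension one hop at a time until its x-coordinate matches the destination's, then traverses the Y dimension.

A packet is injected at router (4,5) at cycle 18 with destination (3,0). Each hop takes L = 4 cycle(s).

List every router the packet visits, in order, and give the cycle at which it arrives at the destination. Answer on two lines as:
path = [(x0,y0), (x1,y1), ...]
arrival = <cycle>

  0. router=(4,5) cycle=18 (inject)
  1. router=(3,5) cycle=22 dir=W
  2. router=(3,4) cycle=26 dir=S
  3. router=(3,3) cycle=30 dir=S
  4. router=(3,2) cycle=34 dir=S
  5. router=(3,1) cycle=38 dir=S
  6. router=(3,0) cycle=42 dir=S

path = [(4,5), (3,5), (3,4), (3,3), (3,2), (3,1), (3,0)]
arrival = 42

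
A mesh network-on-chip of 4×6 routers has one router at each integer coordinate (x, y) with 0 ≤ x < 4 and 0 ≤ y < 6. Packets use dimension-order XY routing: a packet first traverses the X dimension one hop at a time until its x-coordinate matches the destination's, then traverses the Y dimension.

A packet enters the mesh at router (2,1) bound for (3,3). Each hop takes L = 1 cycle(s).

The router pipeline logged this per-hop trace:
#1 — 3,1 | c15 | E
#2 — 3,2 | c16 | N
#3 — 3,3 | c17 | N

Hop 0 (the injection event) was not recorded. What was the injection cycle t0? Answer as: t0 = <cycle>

t0 = 14

The first recorded entry is hop 1 at cycle 15.
Therefore t0 = 15 − L = 14.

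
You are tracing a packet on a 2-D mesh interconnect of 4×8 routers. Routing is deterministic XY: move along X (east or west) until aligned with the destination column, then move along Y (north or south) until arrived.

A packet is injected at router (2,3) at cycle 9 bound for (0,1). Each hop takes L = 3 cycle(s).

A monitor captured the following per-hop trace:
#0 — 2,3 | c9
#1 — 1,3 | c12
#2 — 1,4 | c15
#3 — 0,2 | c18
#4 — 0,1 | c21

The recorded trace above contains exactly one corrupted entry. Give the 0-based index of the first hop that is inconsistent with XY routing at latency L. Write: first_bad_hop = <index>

hop 1: step (-1,+0), +3 cyc — ok
hop 2: step (+0,+1), +3 cyc — BAD: Y-move but x=1≠0

first_bad_hop = 2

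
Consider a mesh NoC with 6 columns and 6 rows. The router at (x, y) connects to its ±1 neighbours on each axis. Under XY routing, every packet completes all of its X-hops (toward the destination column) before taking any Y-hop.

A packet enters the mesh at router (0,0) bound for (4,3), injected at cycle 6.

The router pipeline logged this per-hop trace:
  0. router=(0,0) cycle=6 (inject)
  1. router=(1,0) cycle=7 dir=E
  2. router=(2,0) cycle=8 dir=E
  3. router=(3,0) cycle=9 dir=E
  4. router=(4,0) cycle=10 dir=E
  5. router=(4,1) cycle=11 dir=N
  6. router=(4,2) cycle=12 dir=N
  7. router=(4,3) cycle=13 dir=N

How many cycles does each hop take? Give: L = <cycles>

L = 1

From hop 0 (6) to hop 1 (7): +1 cycles.
Each hop adds L, hence L = 1.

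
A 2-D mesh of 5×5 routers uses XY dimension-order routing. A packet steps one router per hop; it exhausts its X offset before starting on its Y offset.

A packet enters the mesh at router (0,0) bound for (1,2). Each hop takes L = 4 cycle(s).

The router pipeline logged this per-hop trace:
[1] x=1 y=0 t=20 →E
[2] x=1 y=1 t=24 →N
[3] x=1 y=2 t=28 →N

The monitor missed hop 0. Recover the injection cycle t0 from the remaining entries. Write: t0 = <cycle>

The first recorded entry is hop 1 at cycle 20.
Subtract one hop: t0 = 20 − 4 = 16.

t0 = 16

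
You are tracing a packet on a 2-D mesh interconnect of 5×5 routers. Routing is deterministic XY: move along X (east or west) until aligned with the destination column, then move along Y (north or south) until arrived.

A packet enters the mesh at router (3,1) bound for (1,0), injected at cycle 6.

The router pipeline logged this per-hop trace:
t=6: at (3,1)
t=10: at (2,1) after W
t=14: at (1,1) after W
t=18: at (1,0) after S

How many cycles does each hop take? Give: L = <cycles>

Δcyc across hop 0→1: 10 − 6 = 4.
That increment is L by definition: L = 4.

L = 4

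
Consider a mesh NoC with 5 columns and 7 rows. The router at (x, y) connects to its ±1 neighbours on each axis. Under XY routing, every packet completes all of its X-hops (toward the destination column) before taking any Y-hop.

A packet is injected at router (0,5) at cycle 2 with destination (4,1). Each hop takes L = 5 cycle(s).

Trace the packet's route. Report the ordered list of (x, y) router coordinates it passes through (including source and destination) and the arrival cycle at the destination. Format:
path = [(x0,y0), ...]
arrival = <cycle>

path = [(0,5), (1,5), (2,5), (3,5), (4,5), (4,4), (4,3), (4,2), (4,1)]
arrival = 42

[0] x=0 y=5 t=2
[1] x=1 y=5 t=7 →E
[2] x=2 y=5 t=12 →E
[3] x=3 y=5 t=17 →E
[4] x=4 y=5 t=22 →E
[5] x=4 y=4 t=27 →S
[6] x=4 y=3 t=32 →S
[7] x=4 y=2 t=37 →S
[8] x=4 y=1 t=42 →S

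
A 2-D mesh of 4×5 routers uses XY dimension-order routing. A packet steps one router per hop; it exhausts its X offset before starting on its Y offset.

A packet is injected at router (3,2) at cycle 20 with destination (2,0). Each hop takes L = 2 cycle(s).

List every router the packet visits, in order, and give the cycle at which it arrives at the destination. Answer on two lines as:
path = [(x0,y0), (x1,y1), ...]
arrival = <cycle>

hop 0: (3,2) @ cyc 20
hop 1: (2,2) @ cyc 22  [W]
hop 2: (2,1) @ cyc 24  [S]
hop 3: (2,0) @ cyc 26  [S]

path = [(3,2), (2,2), (2,1), (2,0)]
arrival = 26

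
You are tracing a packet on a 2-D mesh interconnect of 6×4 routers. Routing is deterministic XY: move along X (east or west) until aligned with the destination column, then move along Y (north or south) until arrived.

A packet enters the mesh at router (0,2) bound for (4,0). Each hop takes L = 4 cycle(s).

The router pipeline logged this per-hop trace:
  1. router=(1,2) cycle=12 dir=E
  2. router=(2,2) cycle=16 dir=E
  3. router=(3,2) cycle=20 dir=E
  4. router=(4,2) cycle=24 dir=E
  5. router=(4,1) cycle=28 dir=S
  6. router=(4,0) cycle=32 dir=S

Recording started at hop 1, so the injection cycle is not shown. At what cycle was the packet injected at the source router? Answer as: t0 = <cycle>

t0 = 8

cyc[1] = 12 and cyc[k] = t0 + k·L for every k.
Therefore t0 = 12 − L = 8.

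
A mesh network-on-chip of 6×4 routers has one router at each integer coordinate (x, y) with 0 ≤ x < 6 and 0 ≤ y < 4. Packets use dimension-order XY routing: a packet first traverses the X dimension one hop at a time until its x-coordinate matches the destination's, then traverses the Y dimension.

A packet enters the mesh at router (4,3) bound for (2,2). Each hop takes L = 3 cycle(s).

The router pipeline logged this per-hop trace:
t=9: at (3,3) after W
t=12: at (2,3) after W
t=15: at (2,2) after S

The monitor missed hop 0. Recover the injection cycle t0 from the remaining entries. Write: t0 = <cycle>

At hop 1 the cycle is 9; in general cyc_k = t0 + kL.
So t0 = 9 − 1·3 = 6.

t0 = 6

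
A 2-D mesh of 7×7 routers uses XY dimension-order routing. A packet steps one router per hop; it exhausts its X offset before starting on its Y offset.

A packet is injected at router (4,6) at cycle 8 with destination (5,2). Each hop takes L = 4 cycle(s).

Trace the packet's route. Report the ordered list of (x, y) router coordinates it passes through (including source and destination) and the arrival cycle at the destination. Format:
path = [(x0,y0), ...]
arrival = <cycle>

path = [(4,6), (5,6), (5,5), (5,4), (5,3), (5,2)]
arrival = 28

hop 0: (4,6) @ cyc 8
hop 1: (5,6) @ cyc 12  [E]
hop 2: (5,5) @ cyc 16  [S]
hop 3: (5,4) @ cyc 20  [S]
hop 4: (5,3) @ cyc 24  [S]
hop 5: (5,2) @ cyc 28  [S]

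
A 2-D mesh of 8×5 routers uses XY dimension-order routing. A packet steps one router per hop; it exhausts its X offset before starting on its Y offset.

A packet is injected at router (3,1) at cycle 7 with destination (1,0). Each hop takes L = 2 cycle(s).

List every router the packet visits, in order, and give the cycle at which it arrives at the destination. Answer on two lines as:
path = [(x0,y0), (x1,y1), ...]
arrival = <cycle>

path = [(3,1), (2,1), (1,1), (1,0)]
arrival = 13

#0 — 3,1 | c7
#1 — 2,1 | c9 | W
#2 — 1,1 | c11 | W
#3 — 1,0 | c13 | S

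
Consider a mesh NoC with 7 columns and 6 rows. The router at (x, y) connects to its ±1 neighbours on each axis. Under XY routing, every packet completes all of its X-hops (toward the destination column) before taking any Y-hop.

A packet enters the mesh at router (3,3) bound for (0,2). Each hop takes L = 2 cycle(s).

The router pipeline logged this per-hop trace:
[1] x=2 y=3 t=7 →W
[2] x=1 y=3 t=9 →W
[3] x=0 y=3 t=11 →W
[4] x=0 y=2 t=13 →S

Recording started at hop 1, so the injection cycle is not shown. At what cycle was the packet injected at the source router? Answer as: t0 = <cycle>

At hop 1 the cycle is 7; in general cyc_k = t0 + kL.
Therefore t0 = 7 − L = 5.

t0 = 5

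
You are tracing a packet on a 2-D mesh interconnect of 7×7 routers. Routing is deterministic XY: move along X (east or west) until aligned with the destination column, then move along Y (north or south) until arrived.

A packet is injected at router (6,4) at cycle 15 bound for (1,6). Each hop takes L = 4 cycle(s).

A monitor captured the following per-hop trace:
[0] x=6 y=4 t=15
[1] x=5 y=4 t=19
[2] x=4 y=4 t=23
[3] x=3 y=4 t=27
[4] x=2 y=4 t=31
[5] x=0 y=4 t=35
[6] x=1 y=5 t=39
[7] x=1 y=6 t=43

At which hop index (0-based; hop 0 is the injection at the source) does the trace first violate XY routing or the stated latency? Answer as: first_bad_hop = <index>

first_bad_hop = 5

hop 1: step (-1,+0), +4 cyc — ok
hop 2: step (-1,+0), +4 cyc — ok
hop 3: step (-1,+0), +4 cyc — ok
hop 4: step (-1,+0), +4 cyc — ok
hop 5: step (-2,+0), +4 cyc — BAD: non-unit step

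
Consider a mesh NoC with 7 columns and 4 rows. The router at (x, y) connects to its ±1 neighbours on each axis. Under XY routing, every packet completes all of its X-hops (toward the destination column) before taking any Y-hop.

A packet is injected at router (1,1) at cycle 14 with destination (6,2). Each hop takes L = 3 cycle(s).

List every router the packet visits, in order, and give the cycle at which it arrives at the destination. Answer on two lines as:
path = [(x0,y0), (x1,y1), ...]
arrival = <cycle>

path = [(1,1), (2,1), (3,1), (4,1), (5,1), (6,1), (6,2)]
arrival = 32

hop 0: (1,1) @ cyc 14
hop 1: (2,1) @ cyc 17  [E]
hop 2: (3,1) @ cyc 20  [E]
hop 3: (4,1) @ cyc 23  [E]
hop 4: (5,1) @ cyc 26  [E]
hop 5: (6,1) @ cyc 29  [E]
hop 6: (6,2) @ cyc 32  [N]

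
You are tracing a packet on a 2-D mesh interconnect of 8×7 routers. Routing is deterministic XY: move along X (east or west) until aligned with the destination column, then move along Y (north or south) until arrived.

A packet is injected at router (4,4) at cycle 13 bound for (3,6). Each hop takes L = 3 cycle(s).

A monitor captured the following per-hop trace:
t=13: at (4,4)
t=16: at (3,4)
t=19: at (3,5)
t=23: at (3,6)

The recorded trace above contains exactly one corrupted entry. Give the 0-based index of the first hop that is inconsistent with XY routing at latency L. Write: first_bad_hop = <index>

first_bad_hop = 3

  1: Δx=-1 Δy=+0 Δt=3 [ok]
  2: Δx=+0 Δy=+1 Δt=3 [ok]
  3: Δx=+0 Δy=+1 Δt=4 [BAD: Δcyc=4≠L]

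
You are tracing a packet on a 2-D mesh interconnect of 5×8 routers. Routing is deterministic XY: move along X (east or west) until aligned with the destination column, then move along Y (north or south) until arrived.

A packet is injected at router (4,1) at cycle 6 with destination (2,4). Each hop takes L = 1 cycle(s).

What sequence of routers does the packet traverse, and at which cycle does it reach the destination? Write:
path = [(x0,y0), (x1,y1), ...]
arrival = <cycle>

path = [(4,1), (3,1), (2,1), (2,2), (2,3), (2,4)]
arrival = 11

t=6: at (4,1)
t=7: at (3,1) after W
t=8: at (2,1) after W
t=9: at (2,2) after N
t=10: at (2,3) after N
t=11: at (2,4) after N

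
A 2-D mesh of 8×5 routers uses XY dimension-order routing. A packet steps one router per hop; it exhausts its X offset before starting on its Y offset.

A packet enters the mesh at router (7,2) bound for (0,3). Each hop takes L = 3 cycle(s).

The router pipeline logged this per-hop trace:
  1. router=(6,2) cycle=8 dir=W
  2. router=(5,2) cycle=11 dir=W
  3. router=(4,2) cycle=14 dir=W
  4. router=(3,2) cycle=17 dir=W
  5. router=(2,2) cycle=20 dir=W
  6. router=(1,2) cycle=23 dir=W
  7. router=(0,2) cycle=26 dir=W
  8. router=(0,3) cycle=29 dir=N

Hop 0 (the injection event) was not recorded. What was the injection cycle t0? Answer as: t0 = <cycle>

The first recorded entry is hop 1 at cycle 8.
Subtract one hop: t0 = 8 − 3 = 5.

t0 = 5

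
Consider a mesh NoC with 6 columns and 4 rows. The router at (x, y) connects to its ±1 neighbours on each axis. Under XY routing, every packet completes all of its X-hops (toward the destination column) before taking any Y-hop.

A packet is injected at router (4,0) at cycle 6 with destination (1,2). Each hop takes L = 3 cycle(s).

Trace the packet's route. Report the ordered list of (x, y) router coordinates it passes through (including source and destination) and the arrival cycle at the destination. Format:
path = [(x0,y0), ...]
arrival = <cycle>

path = [(4,0), (3,0), (2,0), (1,0), (1,1), (1,2)]
arrival = 21

  0. router=(4,0) cycle=6 (inject)
  1. router=(3,0) cycle=9 dir=W
  2. router=(2,0) cycle=12 dir=W
  3. router=(1,0) cycle=15 dir=W
  4. router=(1,1) cycle=18 dir=N
  5. router=(1,2) cycle=21 dir=N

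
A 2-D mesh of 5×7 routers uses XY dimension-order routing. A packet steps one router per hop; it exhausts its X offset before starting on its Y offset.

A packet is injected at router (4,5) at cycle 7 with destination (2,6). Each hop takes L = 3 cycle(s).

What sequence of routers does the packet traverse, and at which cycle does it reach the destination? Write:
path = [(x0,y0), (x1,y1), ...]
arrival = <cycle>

path = [(4,5), (3,5), (2,5), (2,6)]
arrival = 16

  0. router=(4,5) cycle=7 (inject)
  1. router=(3,5) cycle=10 dir=W
  2. router=(2,5) cycle=13 dir=W
  3. router=(2,6) cycle=16 dir=N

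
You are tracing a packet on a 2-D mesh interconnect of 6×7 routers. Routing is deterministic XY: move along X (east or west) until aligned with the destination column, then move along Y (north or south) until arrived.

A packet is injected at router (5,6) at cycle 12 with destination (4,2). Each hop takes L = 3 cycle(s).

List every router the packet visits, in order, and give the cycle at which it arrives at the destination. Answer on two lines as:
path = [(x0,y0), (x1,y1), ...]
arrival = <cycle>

  0. router=(5,6) cycle=12 (inject)
  1. router=(4,6) cycle=15 dir=W
  2. router=(4,5) cycle=18 dir=S
  3. router=(4,4) cycle=21 dir=S
  4. router=(4,3) cycle=24 dir=S
  5. router=(4,2) cycle=27 dir=S

path = [(5,6), (4,6), (4,5), (4,4), (4,3), (4,2)]
arrival = 27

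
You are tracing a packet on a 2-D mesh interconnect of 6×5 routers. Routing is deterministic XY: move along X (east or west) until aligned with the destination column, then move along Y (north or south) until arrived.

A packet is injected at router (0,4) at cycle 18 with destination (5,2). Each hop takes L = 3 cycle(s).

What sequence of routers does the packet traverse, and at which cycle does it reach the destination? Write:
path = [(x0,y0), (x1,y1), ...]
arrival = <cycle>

hop 0: (0,4) @ cyc 18
hop 1: (1,4) @ cyc 21  [E]
hop 2: (2,4) @ cyc 24  [E]
hop 3: (3,4) @ cyc 27  [E]
hop 4: (4,4) @ cyc 30  [E]
hop 5: (5,4) @ cyc 33  [E]
hop 6: (5,3) @ cyc 36  [S]
hop 7: (5,2) @ cyc 39  [S]

path = [(0,4), (1,4), (2,4), (3,4), (4,4), (5,4), (5,3), (5,2)]
arrival = 39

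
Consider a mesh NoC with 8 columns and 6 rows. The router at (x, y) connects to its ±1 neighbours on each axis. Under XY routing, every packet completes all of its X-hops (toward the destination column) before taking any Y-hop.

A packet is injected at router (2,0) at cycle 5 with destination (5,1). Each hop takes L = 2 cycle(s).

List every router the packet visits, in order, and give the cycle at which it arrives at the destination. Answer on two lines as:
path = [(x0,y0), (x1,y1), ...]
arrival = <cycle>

path = [(2,0), (3,0), (4,0), (5,0), (5,1)]
arrival = 13

[0] x=2 y=0 t=5
[1] x=3 y=0 t=7 →E
[2] x=4 y=0 t=9 →E
[3] x=5 y=0 t=11 →E
[4] x=5 y=1 t=13 →N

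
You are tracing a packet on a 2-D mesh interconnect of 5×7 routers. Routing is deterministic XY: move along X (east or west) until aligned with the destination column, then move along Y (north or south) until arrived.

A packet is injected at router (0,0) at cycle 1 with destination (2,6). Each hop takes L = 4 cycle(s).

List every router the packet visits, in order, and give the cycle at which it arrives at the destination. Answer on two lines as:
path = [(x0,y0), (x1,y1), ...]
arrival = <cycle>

src (0,0)  cyc=1
E→(1,0)  cyc=5
E→(2,0)  cyc=9
N→(2,1)  cyc=13
N→(2,2)  cyc=17
N→(2,3)  cyc=21
N→(2,4)  cyc=25
N→(2,5)  cyc=29
N→(2,6)  cyc=33

path = [(0,0), (1,0), (2,0), (2,1), (2,2), (2,3), (2,4), (2,5), (2,6)]
arrival = 33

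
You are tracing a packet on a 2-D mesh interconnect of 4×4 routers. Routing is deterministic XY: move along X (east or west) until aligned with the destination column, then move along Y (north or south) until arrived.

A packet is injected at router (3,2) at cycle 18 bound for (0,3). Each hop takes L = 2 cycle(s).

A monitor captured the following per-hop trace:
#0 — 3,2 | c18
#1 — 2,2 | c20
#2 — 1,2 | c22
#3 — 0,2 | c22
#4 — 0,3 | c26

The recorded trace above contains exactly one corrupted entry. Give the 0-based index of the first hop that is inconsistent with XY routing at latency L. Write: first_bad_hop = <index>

first_bad_hop = 3

[1] (-1,+0) / 2c ⇒ ok
[2] (-1,+0) / 2c ⇒ ok
[3] (-1,+0) / 0c ⇒ BAD: Δcyc=0≠L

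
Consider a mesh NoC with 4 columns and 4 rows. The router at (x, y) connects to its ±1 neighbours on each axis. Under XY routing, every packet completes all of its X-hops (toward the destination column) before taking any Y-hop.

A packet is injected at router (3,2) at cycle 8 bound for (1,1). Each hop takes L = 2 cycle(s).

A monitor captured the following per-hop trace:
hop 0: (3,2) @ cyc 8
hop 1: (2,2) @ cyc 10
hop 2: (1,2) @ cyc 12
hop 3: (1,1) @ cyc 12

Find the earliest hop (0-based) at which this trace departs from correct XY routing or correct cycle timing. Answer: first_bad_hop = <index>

first_bad_hop = 3

check 1→ d=(-1,0) cyc+2: ok
check 2→ d=(-1,0) cyc+2: ok
check 3→ d=(0,-1) cyc+0: BAD: Δcyc=0≠L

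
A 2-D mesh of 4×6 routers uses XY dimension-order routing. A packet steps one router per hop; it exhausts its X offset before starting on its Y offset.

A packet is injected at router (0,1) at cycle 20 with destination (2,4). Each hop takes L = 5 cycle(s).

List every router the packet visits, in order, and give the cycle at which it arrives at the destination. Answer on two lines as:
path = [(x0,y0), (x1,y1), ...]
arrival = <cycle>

src (0,1)  cyc=20
E→(1,1)  cyc=25
E→(2,1)  cyc=30
N→(2,2)  cyc=35
N→(2,3)  cyc=40
N→(2,4)  cyc=45

path = [(0,1), (1,1), (2,1), (2,2), (2,3), (2,4)]
arrival = 45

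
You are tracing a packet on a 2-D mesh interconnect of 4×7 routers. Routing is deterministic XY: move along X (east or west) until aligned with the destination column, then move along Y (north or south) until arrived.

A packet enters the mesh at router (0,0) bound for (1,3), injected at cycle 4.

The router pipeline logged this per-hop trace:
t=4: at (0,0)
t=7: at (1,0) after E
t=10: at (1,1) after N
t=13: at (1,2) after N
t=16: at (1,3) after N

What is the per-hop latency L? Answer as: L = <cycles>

L = 3

Δcyc across hop 0→1: 7 − 4 = 3.
That increment is L by definition: L = 3.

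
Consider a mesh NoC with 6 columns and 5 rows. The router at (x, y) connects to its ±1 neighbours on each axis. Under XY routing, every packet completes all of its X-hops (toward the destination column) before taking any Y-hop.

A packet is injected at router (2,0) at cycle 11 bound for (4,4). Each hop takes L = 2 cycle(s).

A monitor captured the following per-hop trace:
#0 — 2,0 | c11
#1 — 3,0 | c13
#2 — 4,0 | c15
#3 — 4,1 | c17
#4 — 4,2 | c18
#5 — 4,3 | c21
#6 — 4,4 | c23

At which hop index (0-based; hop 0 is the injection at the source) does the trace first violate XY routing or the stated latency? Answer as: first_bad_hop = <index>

check 1→ d=(1,0) cyc+2: ok
check 2→ d=(1,0) cyc+2: ok
check 3→ d=(0,1) cyc+2: ok
check 4→ d=(0,1) cyc+1: BAD: Δcyc=1≠L

first_bad_hop = 4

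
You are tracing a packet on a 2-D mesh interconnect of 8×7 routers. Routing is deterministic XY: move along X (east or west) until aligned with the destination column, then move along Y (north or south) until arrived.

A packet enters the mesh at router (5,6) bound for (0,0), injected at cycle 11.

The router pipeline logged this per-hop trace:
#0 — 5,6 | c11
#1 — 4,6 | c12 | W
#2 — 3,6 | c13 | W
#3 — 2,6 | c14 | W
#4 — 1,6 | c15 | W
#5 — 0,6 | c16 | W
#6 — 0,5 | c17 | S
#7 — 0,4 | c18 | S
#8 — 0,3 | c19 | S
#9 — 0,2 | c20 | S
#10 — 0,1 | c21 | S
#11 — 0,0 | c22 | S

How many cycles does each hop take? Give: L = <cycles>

L = 1

cyc[1] − cyc[0] = 12 − 11 = 1.
One hop costs L cycles, so L = 1.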